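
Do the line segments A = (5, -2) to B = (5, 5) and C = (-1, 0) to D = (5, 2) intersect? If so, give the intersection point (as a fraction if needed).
Yes; intersection at (5, 2) (t = 4/7 on AB, s = 1 on CD)

Parametrize AB as A + t(B − A) = (5 + 0 t, -2 + 7 t) and CD as C + s(D − C) = (-1 + 6 s, 0 + 2 s). Solve the linear system for (t, s). Determinant = 42 ≠ 0, so a unique intersection of the containing lines exists. Solution: t = 4/7, s = 1 — both in [0, 1], so the segments cross. Intersection point: (5, 2).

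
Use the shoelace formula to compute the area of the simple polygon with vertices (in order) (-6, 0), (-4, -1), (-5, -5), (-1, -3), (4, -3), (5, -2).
Area = 41/2

Shoelace formula: Area = (1/2) |Σ_i (x_i · y_{i+1} − x_{i+1} · y_i)| (indices mod n). Compute each cross term:
  (-6)(-1) − (-4)(0) = 6
  (-4)(-5) − (-5)(-1) = 15
  (-5)(-3) − (-1)(-5) = 10
  (-1)(-3) − (4)(-3) = 15
  (4)(-2) − (5)(-3) = 7
  (5)(0) − (-6)(-2) = -12
Sum = 41, so (signed) Area = 41/2 = 41/2, |Area| = 41/2.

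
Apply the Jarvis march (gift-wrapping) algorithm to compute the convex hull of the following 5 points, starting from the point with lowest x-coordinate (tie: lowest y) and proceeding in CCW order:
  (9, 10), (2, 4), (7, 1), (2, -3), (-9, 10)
Hull (CCW) = [(-9, 10), (2, -3), (7, 1), (9, 10)]

Jarvis march: at each step, from the current hull vertex p, select the next vertex q as the point such that every other point lies strictly to the left of (or on) the directed line p → q. (Equivalently: for every other point r, the cross product (q − p) × (r − p) ≥ 0.)
Starting point (lowest x, tie lowest y): (-9, 10). Wrap until returning to start. Resulting hull: (-9, 10), (2, -3), (7, 1), (9, 10).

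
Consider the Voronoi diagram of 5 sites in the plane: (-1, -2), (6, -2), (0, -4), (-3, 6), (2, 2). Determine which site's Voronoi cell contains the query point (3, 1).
Nearest site = (2, 2)

The Voronoi cell of site s contains exactly those query points closer to s than to any other site. Compute squared distances from q = (3, 1) to each site:
  (2 − 3)² + (2 − 1)² = 2
  (6 − 3)² + (-2 − 1)² = 18
  (-1 − 3)² + (-2 − 1)² = 25
  (0 − 3)² + (-4 − 1)² = 34
  (-3 − 3)² + (6 − 1)² = 61
Minimum is attained by (2, 2), so q lies in its Voronoi cell.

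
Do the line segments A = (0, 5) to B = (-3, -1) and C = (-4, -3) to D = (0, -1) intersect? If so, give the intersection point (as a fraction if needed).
No (intersection of containing lines falls outside at least one segment)

Parametrize and solve: t = 4/3, s = 0. At least one of these is outside [0, 1], so the segments do not intersect.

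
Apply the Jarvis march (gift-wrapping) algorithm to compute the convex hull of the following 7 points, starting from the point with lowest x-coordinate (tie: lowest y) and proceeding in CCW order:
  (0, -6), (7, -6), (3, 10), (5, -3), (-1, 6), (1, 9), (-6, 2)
Hull (CCW) = [(-6, 2), (0, -6), (7, -6), (3, 10), (1, 9)]

Jarvis march: at each step, from the current hull vertex p, select the next vertex q as the point such that every other point lies strictly to the left of (or on) the directed line p → q. (Equivalently: for every other point r, the cross product (q − p) × (r − p) ≥ 0.)
Starting point (lowest x, tie lowest y): (-6, 2). Wrap until returning to start. Resulting hull: (-6, 2), (0, -6), (7, -6), (3, 10), (1, 9).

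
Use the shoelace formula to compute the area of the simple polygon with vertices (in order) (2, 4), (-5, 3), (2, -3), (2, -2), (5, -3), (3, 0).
Area = 31

Shoelace formula: Area = (1/2) |Σ_i (x_i · y_{i+1} − x_{i+1} · y_i)| (indices mod n). Compute each cross term:
  (2)(3) − (-5)(4) = 26
  (-5)(-3) − (2)(3) = 9
  (2)(-2) − (2)(-3) = 2
  (2)(-3) − (5)(-2) = 4
  (5)(0) − (3)(-3) = 9
  (3)(4) − (2)(0) = 12
Sum = 62, so (signed) Area = 62/2 = 31, |Area| = 31.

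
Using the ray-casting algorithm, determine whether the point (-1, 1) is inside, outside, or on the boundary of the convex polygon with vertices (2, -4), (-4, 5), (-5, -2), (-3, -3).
The point (-1, 1) lies strictly outside the polygon

Cast a horizontal ray to the right from the query point and count how many polygon edges it crosses (each edge strictly once or zero times, handled with the usual half-open convention). 
Parity of crossings → even ⇒ outside.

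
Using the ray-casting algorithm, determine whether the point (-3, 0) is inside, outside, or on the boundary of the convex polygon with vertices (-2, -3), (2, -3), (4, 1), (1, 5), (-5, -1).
The point (-3, 0) lies strictly inside the polygon

Cast a horizontal ray to the right from the query point and count how many polygon edges it crosses (each edge strictly once or zero times, handled with the usual half-open convention). 
Parity of crossings → odd ⇒ inside.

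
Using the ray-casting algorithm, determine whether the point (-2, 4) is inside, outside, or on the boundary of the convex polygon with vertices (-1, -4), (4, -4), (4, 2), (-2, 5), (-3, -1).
The point (-2, 4) lies strictly inside the polygon

Cast a horizontal ray to the right from the query point and count how many polygon edges it crosses (each edge strictly once or zero times, handled with the usual half-open convention). 
Parity of crossings → odd ⇒ inside.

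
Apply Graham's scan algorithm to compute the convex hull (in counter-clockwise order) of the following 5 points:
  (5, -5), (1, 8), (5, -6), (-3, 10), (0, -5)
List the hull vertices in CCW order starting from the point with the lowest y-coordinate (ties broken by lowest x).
Hull (CCW) = [(5, -6), (5, -5), (1, 8), (-3, 10), (0, -5)]

Graham scan procedure:
  1. Find the pivot p₀ = point with lowest y (tie → lowest x): (5, -6).
  2. Sort the remaining points by polar angle around p₀.
  3. Walk through sorted points, maintaining a stack; pop the top while the last three entries make a non-left turn (cross product ≤ 0).
  4. Final stack is the convex hull in CCW order: (5, -6), (5, -5), (1, 8), (-3, 10), (0, -5).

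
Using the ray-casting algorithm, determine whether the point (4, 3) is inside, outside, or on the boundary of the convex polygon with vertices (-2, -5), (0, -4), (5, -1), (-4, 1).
The point (4, 3) lies strictly outside the polygon

Cast a horizontal ray to the right from the query point and count how many polygon edges it crosses (each edge strictly once or zero times, handled with the usual half-open convention). 
Parity of crossings → even ⇒ outside.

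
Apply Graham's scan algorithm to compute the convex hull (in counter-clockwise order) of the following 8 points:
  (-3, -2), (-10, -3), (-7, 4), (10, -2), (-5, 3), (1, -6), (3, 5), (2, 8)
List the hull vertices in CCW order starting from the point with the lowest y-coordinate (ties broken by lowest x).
Hull (CCW) = [(1, -6), (10, -2), (2, 8), (-7, 4), (-10, -3)]

Graham scan procedure:
  1. Find the pivot p₀ = point with lowest y (tie → lowest x): (1, -6).
  2. Sort the remaining points by polar angle around p₀.
  3. Walk through sorted points, maintaining a stack; pop the top while the last three entries make a non-left turn (cross product ≤ 0).
  4. Final stack is the convex hull in CCW order: (1, -6), (10, -2), (2, 8), (-7, 4), (-10, -3).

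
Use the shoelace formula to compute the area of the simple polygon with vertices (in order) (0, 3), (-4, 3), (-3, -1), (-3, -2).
Area = 19/2

Shoelace formula: Area = (1/2) |Σ_i (x_i · y_{i+1} − x_{i+1} · y_i)| (indices mod n). Compute each cross term:
  (0)(3) − (-4)(3) = 12
  (-4)(-1) − (-3)(3) = 13
  (-3)(-2) − (-3)(-1) = 3
  (-3)(3) − (0)(-2) = -9
Sum = 19, so (signed) Area = 19/2 = 19/2, |Area| = 19/2.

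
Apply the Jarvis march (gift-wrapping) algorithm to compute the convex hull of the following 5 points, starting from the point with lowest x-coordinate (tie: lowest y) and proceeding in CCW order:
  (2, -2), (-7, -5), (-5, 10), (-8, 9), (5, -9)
Hull (CCW) = [(-8, 9), (-7, -5), (5, -9), (2, -2), (-5, 10)]

Jarvis march: at each step, from the current hull vertex p, select the next vertex q as the point such that every other point lies strictly to the left of (or on) the directed line p → q. (Equivalently: for every other point r, the cross product (q − p) × (r − p) ≥ 0.)
Starting point (lowest x, tie lowest y): (-8, 9). Wrap until returning to start. Resulting hull: (-8, 9), (-7, -5), (5, -9), (2, -2), (-5, 10).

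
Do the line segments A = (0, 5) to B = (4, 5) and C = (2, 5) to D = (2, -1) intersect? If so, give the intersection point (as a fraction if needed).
Yes; intersection at (2, 5) (t = 1/2 on AB, s = 0 on CD)

Parametrize AB as A + t(B − A) = (0 + 4 t, 5 + 0 t) and CD as C + s(D − C) = (2 + 0 s, 5 + -6 s). Solve the linear system for (t, s). Determinant = 24 ≠ 0, so a unique intersection of the containing lines exists. Solution: t = 1/2, s = 0 — both in [0, 1], so the segments cross. Intersection point: (2, 5).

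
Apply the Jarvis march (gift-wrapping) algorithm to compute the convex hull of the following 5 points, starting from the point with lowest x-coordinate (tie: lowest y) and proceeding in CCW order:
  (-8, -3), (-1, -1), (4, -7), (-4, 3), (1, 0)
Hull (CCW) = [(-8, -3), (4, -7), (1, 0), (-4, 3)]

Jarvis march: at each step, from the current hull vertex p, select the next vertex q as the point such that every other point lies strictly to the left of (or on) the directed line p → q. (Equivalently: for every other point r, the cross product (q − p) × (r − p) ≥ 0.)
Starting point (lowest x, tie lowest y): (-8, -3). Wrap until returning to start. Resulting hull: (-8, -3), (4, -7), (1, 0), (-4, 3).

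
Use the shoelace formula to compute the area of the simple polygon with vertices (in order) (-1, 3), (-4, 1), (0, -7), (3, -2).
Area = 67/2

Shoelace formula: Area = (1/2) |Σ_i (x_i · y_{i+1} − x_{i+1} · y_i)| (indices mod n). Compute each cross term:
  (-1)(1) − (-4)(3) = 11
  (-4)(-7) − (0)(1) = 28
  (0)(-2) − (3)(-7) = 21
  (3)(3) − (-1)(-2) = 7
Sum = 67, so (signed) Area = 67/2 = 67/2, |Area| = 67/2.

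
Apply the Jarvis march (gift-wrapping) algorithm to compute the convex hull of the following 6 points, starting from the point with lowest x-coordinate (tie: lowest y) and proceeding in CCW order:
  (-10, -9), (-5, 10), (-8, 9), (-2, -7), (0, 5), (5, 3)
Hull (CCW) = [(-10, -9), (-2, -7), (5, 3), (-5, 10), (-8, 9)]

Jarvis march: at each step, from the current hull vertex p, select the next vertex q as the point such that every other point lies strictly to the left of (or on) the directed line p → q. (Equivalently: for every other point r, the cross product (q − p) × (r − p) ≥ 0.)
Starting point (lowest x, tie lowest y): (-10, -9). Wrap until returning to start. Resulting hull: (-10, -9), (-2, -7), (5, 3), (-5, 10), (-8, 9).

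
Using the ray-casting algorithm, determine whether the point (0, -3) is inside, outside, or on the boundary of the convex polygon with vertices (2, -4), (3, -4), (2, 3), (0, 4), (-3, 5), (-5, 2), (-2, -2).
The point (0, -3) lies on the polygon boundary

Boundary check: the query satisfies the collinearity and bounding-box conditions for some polygon edge, so it lies exactly on the boundary.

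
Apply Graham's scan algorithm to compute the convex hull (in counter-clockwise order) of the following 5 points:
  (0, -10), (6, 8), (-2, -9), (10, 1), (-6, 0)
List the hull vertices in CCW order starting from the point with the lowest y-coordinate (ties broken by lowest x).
Hull (CCW) = [(0, -10), (10, 1), (6, 8), (-6, 0), (-2, -9)]

Graham scan procedure:
  1. Find the pivot p₀ = point with lowest y (tie → lowest x): (0, -10).
  2. Sort the remaining points by polar angle around p₀.
  3. Walk through sorted points, maintaining a stack; pop the top while the last three entries make a non-left turn (cross product ≤ 0).
  4. Final stack is the convex hull in CCW order: (0, -10), (10, 1), (6, 8), (-6, 0), (-2, -9).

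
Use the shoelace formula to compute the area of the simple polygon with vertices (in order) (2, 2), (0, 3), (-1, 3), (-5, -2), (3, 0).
Area = 19

Shoelace formula: Area = (1/2) |Σ_i (x_i · y_{i+1} − x_{i+1} · y_i)| (indices mod n). Compute each cross term:
  (2)(3) − (0)(2) = 6
  (0)(3) − (-1)(3) = 3
  (-1)(-2) − (-5)(3) = 17
  (-5)(0) − (3)(-2) = 6
  (3)(2) − (2)(0) = 6
Sum = 38, so (signed) Area = 38/2 = 19, |Area| = 19.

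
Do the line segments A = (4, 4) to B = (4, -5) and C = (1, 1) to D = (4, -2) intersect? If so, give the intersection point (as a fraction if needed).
Yes; intersection at (4, -2) (t = 2/3 on AB, s = 1 on CD)

Parametrize AB as A + t(B − A) = (4 + 0 t, 4 + -9 t) and CD as C + s(D − C) = (1 + 3 s, 1 + -3 s). Solve the linear system for (t, s). Determinant = -27 ≠ 0, so a unique intersection of the containing lines exists. Solution: t = 2/3, s = 1 — both in [0, 1], so the segments cross. Intersection point: (4, -2).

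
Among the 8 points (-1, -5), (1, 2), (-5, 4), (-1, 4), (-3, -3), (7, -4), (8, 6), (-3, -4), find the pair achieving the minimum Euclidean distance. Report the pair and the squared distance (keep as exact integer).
Pair = ((-3, -3), (-3, -4)); squared distance = 1

Compute all C(8, 2) = 28 pairwise squared distances (x_i − x_j)² + (y_i − y_j)². The minimum is 1, attained by the pair ((-3, -3), (-3, -4)).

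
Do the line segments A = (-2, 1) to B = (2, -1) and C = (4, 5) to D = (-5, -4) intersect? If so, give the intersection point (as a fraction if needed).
Yes; intersection at (-2/3, 1/3) (t = 1/3 on AB, s = 14/27 on CD)

Parametrize AB as A + t(B − A) = (-2 + 4 t, 1 + -2 t) and CD as C + s(D − C) = (4 + -9 s, 5 + -9 s). Solve the linear system for (t, s). Determinant = 54 ≠ 0, so a unique intersection of the containing lines exists. Solution: t = 1/3, s = 14/27 — both in [0, 1], so the segments cross. Intersection point: (-2/3, 1/3).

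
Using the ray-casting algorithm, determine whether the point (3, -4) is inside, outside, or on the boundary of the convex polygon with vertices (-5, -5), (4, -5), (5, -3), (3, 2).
The point (3, -4) lies strictly inside the polygon

Cast a horizontal ray to the right from the query point and count how many polygon edges it crosses (each edge strictly once or zero times, handled with the usual half-open convention). 
Parity of crossings → odd ⇒ inside.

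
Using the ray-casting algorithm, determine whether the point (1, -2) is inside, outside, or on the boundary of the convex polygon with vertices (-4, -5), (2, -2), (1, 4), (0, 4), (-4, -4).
The point (1, -2) lies strictly inside the polygon

Cast a horizontal ray to the right from the query point and count how many polygon edges it crosses (each edge strictly once or zero times, handled with the usual half-open convention). 
Parity of crossings → odd ⇒ inside.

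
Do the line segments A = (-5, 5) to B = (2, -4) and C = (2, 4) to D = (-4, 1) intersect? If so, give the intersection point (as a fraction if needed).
Yes; intersection at (-62/25, 44/25) (t = 9/25 on AB, s = 56/75 on CD)

Parametrize AB as A + t(B − A) = (-5 + 7 t, 5 + -9 t) and CD as C + s(D − C) = (2 + -6 s, 4 + -3 s). Solve the linear system for (t, s). Determinant = 75 ≠ 0, so a unique intersection of the containing lines exists. Solution: t = 9/25, s = 56/75 — both in [0, 1], so the segments cross. Intersection point: (-62/25, 44/25).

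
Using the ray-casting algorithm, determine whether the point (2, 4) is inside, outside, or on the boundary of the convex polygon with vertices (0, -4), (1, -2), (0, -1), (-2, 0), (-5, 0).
The point (2, 4) lies strictly outside the polygon

Cast a horizontal ray to the right from the query point and count how many polygon edges it crosses (each edge strictly once or zero times, handled with the usual half-open convention). 
Parity of crossings → even ⇒ outside.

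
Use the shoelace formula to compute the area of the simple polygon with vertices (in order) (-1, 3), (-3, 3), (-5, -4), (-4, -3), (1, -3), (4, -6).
Area = 59/2

Shoelace formula: Area = (1/2) |Σ_i (x_i · y_{i+1} − x_{i+1} · y_i)| (indices mod n). Compute each cross term:
  (-1)(3) − (-3)(3) = 6
  (-3)(-4) − (-5)(3) = 27
  (-5)(-3) − (-4)(-4) = -1
  (-4)(-3) − (1)(-3) = 15
  (1)(-6) − (4)(-3) = 6
  (4)(3) − (-1)(-6) = 6
Sum = 59, so (signed) Area = 59/2 = 59/2, |Area| = 59/2.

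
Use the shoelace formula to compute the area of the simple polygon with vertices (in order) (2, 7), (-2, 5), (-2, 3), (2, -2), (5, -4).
Area = 71/2

Shoelace formula: Area = (1/2) |Σ_i (x_i · y_{i+1} − x_{i+1} · y_i)| (indices mod n). Compute each cross term:
  (2)(5) − (-2)(7) = 24
  (-2)(3) − (-2)(5) = 4
  (-2)(-2) − (2)(3) = -2
  (2)(-4) − (5)(-2) = 2
  (5)(7) − (2)(-4) = 43
Sum = 71, so (signed) Area = 71/2 = 71/2, |Area| = 71/2.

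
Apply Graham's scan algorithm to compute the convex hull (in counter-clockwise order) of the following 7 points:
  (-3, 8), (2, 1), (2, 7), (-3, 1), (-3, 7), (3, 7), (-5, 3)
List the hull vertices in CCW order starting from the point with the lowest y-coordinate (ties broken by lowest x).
Hull (CCW) = [(-3, 1), (2, 1), (3, 7), (-3, 8), (-5, 3)]

Graham scan procedure:
  1. Find the pivot p₀ = point with lowest y (tie → lowest x): (-3, 1).
  2. Sort the remaining points by polar angle around p₀.
  3. Walk through sorted points, maintaining a stack; pop the top while the last three entries make a non-left turn (cross product ≤ 0).
  4. Final stack is the convex hull in CCW order: (-3, 1), (2, 1), (3, 7), (-3, 8), (-5, 3).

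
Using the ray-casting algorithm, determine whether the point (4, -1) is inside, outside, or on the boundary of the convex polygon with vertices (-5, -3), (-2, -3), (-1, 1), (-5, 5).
The point (4, -1) lies strictly outside the polygon

Cast a horizontal ray to the right from the query point and count how many polygon edges it crosses (each edge strictly once or zero times, handled with the usual half-open convention). 
Parity of crossings → even ⇒ outside.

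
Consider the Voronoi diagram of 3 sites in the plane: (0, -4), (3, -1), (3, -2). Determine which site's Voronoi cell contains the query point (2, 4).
Nearest site = (3, -1)

The Voronoi cell of site s contains exactly those query points closer to s than to any other site. Compute squared distances from q = (2, 4) to each site:
  (3 − 2)² + (-1 − 4)² = 26
  (3 − 2)² + (-2 − 4)² = 37
  (0 − 2)² + (-4 − 4)² = 68
Minimum is attained by (3, -1), so q lies in its Voronoi cell.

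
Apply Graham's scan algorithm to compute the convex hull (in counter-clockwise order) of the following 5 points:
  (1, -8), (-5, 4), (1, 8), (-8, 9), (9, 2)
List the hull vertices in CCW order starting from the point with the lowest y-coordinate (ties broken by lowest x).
Hull (CCW) = [(1, -8), (9, 2), (1, 8), (-8, 9)]

Graham scan procedure:
  1. Find the pivot p₀ = point with lowest y (tie → lowest x): (1, -8).
  2. Sort the remaining points by polar angle around p₀.
  3. Walk through sorted points, maintaining a stack; pop the top while the last three entries make a non-left turn (cross product ≤ 0).
  4. Final stack is the convex hull in CCW order: (1, -8), (9, 2), (1, 8), (-8, 9).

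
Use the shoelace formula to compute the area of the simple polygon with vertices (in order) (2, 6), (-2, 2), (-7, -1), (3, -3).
Area = 40

Shoelace formula: Area = (1/2) |Σ_i (x_i · y_{i+1} − x_{i+1} · y_i)| (indices mod n). Compute each cross term:
  (2)(2) − (-2)(6) = 16
  (-2)(-1) − (-7)(2) = 16
  (-7)(-3) − (3)(-1) = 24
  (3)(6) − (2)(-3) = 24
Sum = 80, so (signed) Area = 80/2 = 40, |Area| = 40.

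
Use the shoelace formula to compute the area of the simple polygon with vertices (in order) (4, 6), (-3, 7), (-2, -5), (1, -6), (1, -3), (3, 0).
Area = 61

Shoelace formula: Area = (1/2) |Σ_i (x_i · y_{i+1} − x_{i+1} · y_i)| (indices mod n). Compute each cross term:
  (4)(7) − (-3)(6) = 46
  (-3)(-5) − (-2)(7) = 29
  (-2)(-6) − (1)(-5) = 17
  (1)(-3) − (1)(-6) = 3
  (1)(0) − (3)(-3) = 9
  (3)(6) − (4)(0) = 18
Sum = 122, so (signed) Area = 122/2 = 61, |Area| = 61.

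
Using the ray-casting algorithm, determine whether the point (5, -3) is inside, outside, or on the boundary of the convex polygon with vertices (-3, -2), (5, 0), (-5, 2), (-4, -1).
The point (5, -3) lies strictly outside the polygon

Cast a horizontal ray to the right from the query point and count how many polygon edges it crosses (each edge strictly once or zero times, handled with the usual half-open convention). 
Parity of crossings → even ⇒ outside.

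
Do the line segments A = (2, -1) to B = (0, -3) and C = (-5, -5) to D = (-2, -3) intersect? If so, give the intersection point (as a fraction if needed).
No (intersection of containing lines falls outside at least one segment)

Parametrize and solve: t = -1, s = 3. At least one of these is outside [0, 1], so the segments do not intersect.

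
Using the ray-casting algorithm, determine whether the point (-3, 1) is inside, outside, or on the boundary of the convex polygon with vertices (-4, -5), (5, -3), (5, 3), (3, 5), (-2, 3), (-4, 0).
The point (-3, 1) lies strictly inside the polygon

Cast a horizontal ray to the right from the query point and count how many polygon edges it crosses (each edge strictly once or zero times, handled with the usual half-open convention). 
Parity of crossings → odd ⇒ inside.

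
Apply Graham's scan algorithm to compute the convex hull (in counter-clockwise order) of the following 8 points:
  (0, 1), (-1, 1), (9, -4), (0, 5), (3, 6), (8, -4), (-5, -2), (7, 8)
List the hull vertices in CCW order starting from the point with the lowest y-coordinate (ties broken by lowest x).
Hull (CCW) = [(8, -4), (9, -4), (7, 8), (0, 5), (-5, -2)]

Graham scan procedure:
  1. Find the pivot p₀ = point with lowest y (tie → lowest x): (8, -4).
  2. Sort the remaining points by polar angle around p₀.
  3. Walk through sorted points, maintaining a stack; pop the top while the last three entries make a non-left turn (cross product ≤ 0).
  4. Final stack is the convex hull in CCW order: (8, -4), (9, -4), (7, 8), (0, 5), (-5, -2).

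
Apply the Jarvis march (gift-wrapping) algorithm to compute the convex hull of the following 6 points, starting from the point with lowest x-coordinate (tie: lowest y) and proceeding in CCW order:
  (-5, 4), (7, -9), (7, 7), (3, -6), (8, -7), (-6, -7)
Hull (CCW) = [(-6, -7), (7, -9), (8, -7), (7, 7), (-5, 4)]

Jarvis march: at each step, from the current hull vertex p, select the next vertex q as the point such that every other point lies strictly to the left of (or on) the directed line p → q. (Equivalently: for every other point r, the cross product (q − p) × (r − p) ≥ 0.)
Starting point (lowest x, tie lowest y): (-6, -7). Wrap until returning to start. Resulting hull: (-6, -7), (7, -9), (8, -7), (7, 7), (-5, 4).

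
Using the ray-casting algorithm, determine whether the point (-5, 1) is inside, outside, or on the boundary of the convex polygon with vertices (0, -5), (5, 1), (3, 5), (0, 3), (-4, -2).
The point (-5, 1) lies strictly outside the polygon

Cast a horizontal ray to the right from the query point and count how many polygon edges it crosses (each edge strictly once or zero times, handled with the usual half-open convention). 
Parity of crossings → even ⇒ outside.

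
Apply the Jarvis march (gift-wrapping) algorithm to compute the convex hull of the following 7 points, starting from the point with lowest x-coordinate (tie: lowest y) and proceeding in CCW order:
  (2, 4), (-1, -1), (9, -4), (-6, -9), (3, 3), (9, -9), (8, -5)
Hull (CCW) = [(-6, -9), (9, -9), (9, -4), (3, 3), (2, 4)]

Jarvis march: at each step, from the current hull vertex p, select the next vertex q as the point such that every other point lies strictly to the left of (or on) the directed line p → q. (Equivalently: for every other point r, the cross product (q − p) × (r − p) ≥ 0.)
Starting point (lowest x, tie lowest y): (-6, -9). Wrap until returning to start. Resulting hull: (-6, -9), (9, -9), (9, -4), (3, 3), (2, 4).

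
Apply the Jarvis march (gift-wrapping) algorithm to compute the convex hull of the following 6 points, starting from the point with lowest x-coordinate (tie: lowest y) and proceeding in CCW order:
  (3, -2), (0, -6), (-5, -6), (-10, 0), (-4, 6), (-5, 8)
Hull (CCW) = [(-10, 0), (-5, -6), (0, -6), (3, -2), (-5, 8)]

Jarvis march: at each step, from the current hull vertex p, select the next vertex q as the point such that every other point lies strictly to the left of (or on) the directed line p → q. (Equivalently: for every other point r, the cross product (q − p) × (r − p) ≥ 0.)
Starting point (lowest x, tie lowest y): (-10, 0). Wrap until returning to start. Resulting hull: (-10, 0), (-5, -6), (0, -6), (3, -2), (-5, 8).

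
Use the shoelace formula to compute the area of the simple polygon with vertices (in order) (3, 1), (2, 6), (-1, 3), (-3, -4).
Area = 25

Shoelace formula: Area = (1/2) |Σ_i (x_i · y_{i+1} − x_{i+1} · y_i)| (indices mod n). Compute each cross term:
  (3)(6) − (2)(1) = 16
  (2)(3) − (-1)(6) = 12
  (-1)(-4) − (-3)(3) = 13
  (-3)(1) − (3)(-4) = 9
Sum = 50, so (signed) Area = 50/2 = 25, |Area| = 25.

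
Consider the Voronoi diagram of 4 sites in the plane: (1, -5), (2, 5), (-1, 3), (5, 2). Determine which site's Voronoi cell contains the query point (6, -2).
Nearest site = (5, 2)

The Voronoi cell of site s contains exactly those query points closer to s than to any other site. Compute squared distances from q = (6, -2) to each site:
  (5 − 6)² + (2 − -2)² = 17
  (1 − 6)² + (-5 − -2)² = 34
  (2 − 6)² + (5 − -2)² = 65
  (-1 − 6)² + (3 − -2)² = 74
Minimum is attained by (5, 2), so q lies in its Voronoi cell.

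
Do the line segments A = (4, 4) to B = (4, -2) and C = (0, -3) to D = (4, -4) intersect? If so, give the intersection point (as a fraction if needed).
No (intersection of containing lines falls outside at least one segment)

Parametrize and solve: t = 4/3, s = 1. At least one of these is outside [0, 1], so the segments do not intersect.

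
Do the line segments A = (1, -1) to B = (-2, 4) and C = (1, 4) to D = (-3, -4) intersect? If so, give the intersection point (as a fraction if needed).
Yes; intersection at (-4/11, 14/11) (t = 5/11 on AB, s = 15/44 on CD)

Parametrize AB as A + t(B − A) = (1 + -3 t, -1 + 5 t) and CD as C + s(D − C) = (1 + -4 s, 4 + -8 s). Solve the linear system for (t, s). Determinant = -44 ≠ 0, so a unique intersection of the containing lines exists. Solution: t = 5/11, s = 15/44 — both in [0, 1], so the segments cross. Intersection point: (-4/11, 14/11).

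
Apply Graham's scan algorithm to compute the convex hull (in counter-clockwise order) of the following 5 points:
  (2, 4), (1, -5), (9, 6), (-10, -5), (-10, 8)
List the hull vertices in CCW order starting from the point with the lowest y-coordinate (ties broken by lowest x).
Hull (CCW) = [(-10, -5), (1, -5), (9, 6), (-10, 8)]

Graham scan procedure:
  1. Find the pivot p₀ = point with lowest y (tie → lowest x): (-10, -5).
  2. Sort the remaining points by polar angle around p₀.
  3. Walk through sorted points, maintaining a stack; pop the top while the last three entries make a non-left turn (cross product ≤ 0).
  4. Final stack is the convex hull in CCW order: (-10, -5), (1, -5), (9, 6), (-10, 8).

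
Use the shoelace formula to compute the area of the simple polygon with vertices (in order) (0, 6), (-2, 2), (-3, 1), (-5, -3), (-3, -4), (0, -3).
Area = 25

Shoelace formula: Area = (1/2) |Σ_i (x_i · y_{i+1} − x_{i+1} · y_i)| (indices mod n). Compute each cross term:
  (0)(2) − (-2)(6) = 12
  (-2)(1) − (-3)(2) = 4
  (-3)(-3) − (-5)(1) = 14
  (-5)(-4) − (-3)(-3) = 11
  (-3)(-3) − (0)(-4) = 9
  (0)(6) − (0)(-3) = 0
Sum = 50, so (signed) Area = 50/2 = 25, |Area| = 25.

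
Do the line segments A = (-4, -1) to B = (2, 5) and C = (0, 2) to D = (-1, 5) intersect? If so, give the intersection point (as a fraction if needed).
Yes; intersection at (-1/4, 11/4) (t = 5/8 on AB, s = 1/4 on CD)

Parametrize AB as A + t(B − A) = (-4 + 6 t, -1 + 6 t) and CD as C + s(D − C) = (0 + -1 s, 2 + 3 s). Solve the linear system for (t, s). Determinant = -24 ≠ 0, so a unique intersection of the containing lines exists. Solution: t = 5/8, s = 1/4 — both in [0, 1], so the segments cross. Intersection point: (-1/4, 11/4).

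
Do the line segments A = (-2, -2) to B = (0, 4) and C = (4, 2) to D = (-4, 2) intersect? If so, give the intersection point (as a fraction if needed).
Yes; intersection at (-2/3, 2) (t = 2/3 on AB, s = 7/12 on CD)

Parametrize AB as A + t(B − A) = (-2 + 2 t, -2 + 6 t) and CD as C + s(D − C) = (4 + -8 s, 2 + 0 s). Solve the linear system for (t, s). Determinant = -48 ≠ 0, so a unique intersection of the containing lines exists. Solution: t = 2/3, s = 7/12 — both in [0, 1], so the segments cross. Intersection point: (-2/3, 2).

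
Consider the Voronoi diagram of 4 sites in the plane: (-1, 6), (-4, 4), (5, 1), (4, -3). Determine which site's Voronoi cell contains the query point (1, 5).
Nearest site = (-1, 6)

The Voronoi cell of site s contains exactly those query points closer to s than to any other site. Compute squared distances from q = (1, 5) to each site:
  (-1 − 1)² + (6 − 5)² = 5
  (-4 − 1)² + (4 − 5)² = 26
  (5 − 1)² + (1 − 5)² = 32
  (4 − 1)² + (-3 − 5)² = 73
Minimum is attained by (-1, 6), so q lies in its Voronoi cell.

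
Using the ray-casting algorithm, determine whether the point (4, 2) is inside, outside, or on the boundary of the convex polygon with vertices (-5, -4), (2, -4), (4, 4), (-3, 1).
The point (4, 2) lies strictly outside the polygon

Cast a horizontal ray to the right from the query point and count how many polygon edges it crosses (each edge strictly once or zero times, handled with the usual half-open convention). 
Parity of crossings → even ⇒ outside.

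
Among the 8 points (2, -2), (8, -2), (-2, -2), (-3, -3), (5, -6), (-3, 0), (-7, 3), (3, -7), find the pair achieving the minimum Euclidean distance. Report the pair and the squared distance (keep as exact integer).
Pair = ((-2, -2), (-3, -3)); squared distance = 2

Compute all C(8, 2) = 28 pairwise squared distances (x_i − x_j)² + (y_i − y_j)². The minimum is 2, attained by the pair ((-2, -2), (-3, -3)).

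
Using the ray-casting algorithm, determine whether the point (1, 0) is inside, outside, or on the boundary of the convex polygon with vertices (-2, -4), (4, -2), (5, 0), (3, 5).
The point (1, 0) lies strictly inside the polygon

Cast a horizontal ray to the right from the query point and count how many polygon edges it crosses (each edge strictly once or zero times, handled with the usual half-open convention). 
Parity of crossings → odd ⇒ inside.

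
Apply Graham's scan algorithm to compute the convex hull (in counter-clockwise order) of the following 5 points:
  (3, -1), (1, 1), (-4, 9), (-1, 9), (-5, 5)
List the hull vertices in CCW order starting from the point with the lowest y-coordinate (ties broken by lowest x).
Hull (CCW) = [(3, -1), (-1, 9), (-4, 9), (-5, 5)]

Graham scan procedure:
  1. Find the pivot p₀ = point with lowest y (tie → lowest x): (3, -1).
  2. Sort the remaining points by polar angle around p₀.
  3. Walk through sorted points, maintaining a stack; pop the top while the last three entries make a non-left turn (cross product ≤ 0).
  4. Final stack is the convex hull in CCW order: (3, -1), (-1, 9), (-4, 9), (-5, 5).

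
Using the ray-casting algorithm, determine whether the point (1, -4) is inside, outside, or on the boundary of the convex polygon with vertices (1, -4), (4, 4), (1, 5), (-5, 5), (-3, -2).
The point (1, -4) lies on the polygon boundary

Boundary check: the query satisfies the collinearity and bounding-box conditions for some polygon edge, so it lies exactly on the boundary.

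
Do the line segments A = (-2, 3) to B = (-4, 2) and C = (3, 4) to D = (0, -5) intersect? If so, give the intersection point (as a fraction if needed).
No (intersection of containing lines falls outside at least one segment)

Parametrize and solve: t = -14/5, s = -1/5. At least one of these is outside [0, 1], so the segments do not intersect.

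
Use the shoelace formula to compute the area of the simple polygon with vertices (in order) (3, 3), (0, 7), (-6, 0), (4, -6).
Area = 129/2

Shoelace formula: Area = (1/2) |Σ_i (x_i · y_{i+1} − x_{i+1} · y_i)| (indices mod n). Compute each cross term:
  (3)(7) − (0)(3) = 21
  (0)(0) − (-6)(7) = 42
  (-6)(-6) − (4)(0) = 36
  (4)(3) − (3)(-6) = 30
Sum = 129, so (signed) Area = 129/2 = 129/2, |Area| = 129/2.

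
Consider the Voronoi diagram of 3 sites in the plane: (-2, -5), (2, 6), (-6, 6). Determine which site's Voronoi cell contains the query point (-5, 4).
Nearest site = (-6, 6)

The Voronoi cell of site s contains exactly those query points closer to s than to any other site. Compute squared distances from q = (-5, 4) to each site:
  (-6 − -5)² + (6 − 4)² = 5
  (2 − -5)² + (6 − 4)² = 53
  (-2 − -5)² + (-5 − 4)² = 90
Minimum is attained by (-6, 6), so q lies in its Voronoi cell.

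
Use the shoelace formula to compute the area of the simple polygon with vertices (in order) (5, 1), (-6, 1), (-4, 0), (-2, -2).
Area = 31/2

Shoelace formula: Area = (1/2) |Σ_i (x_i · y_{i+1} − x_{i+1} · y_i)| (indices mod n). Compute each cross term:
  (5)(1) − (-6)(1) = 11
  (-6)(0) − (-4)(1) = 4
  (-4)(-2) − (-2)(0) = 8
  (-2)(1) − (5)(-2) = 8
Sum = 31, so (signed) Area = 31/2 = 31/2, |Area| = 31/2.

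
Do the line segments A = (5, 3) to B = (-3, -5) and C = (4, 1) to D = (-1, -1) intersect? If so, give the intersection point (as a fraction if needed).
Yes; intersection at (7/3, 1/3) (t = 1/3 on AB, s = 1/3 on CD)

Parametrize AB as A + t(B − A) = (5 + -8 t, 3 + -8 t) and CD as C + s(D − C) = (4 + -5 s, 1 + -2 s). Solve the linear system for (t, s). Determinant = 24 ≠ 0, so a unique intersection of the containing lines exists. Solution: t = 1/3, s = 1/3 — both in [0, 1], so the segments cross. Intersection point: (7/3, 1/3).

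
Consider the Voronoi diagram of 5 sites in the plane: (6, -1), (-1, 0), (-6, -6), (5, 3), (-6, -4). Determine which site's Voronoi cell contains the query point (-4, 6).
Nearest site = (-1, 0)

The Voronoi cell of site s contains exactly those query points closer to s than to any other site. Compute squared distances from q = (-4, 6) to each site:
  (-1 − -4)² + (0 − 6)² = 45
  (5 − -4)² + (3 − 6)² = 90
  (-6 − -4)² + (-4 − 6)² = 104
  (-6 − -4)² + (-6 − 6)² = 148
  (6 − -4)² + (-1 − 6)² = 149
Minimum is attained by (-1, 0), so q lies in its Voronoi cell.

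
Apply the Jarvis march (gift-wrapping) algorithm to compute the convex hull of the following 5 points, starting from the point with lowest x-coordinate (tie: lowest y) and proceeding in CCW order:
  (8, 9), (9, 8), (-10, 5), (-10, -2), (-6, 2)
Hull (CCW) = [(-10, -2), (9, 8), (8, 9), (-10, 5)]

Jarvis march: at each step, from the current hull vertex p, select the next vertex q as the point such that every other point lies strictly to the left of (or on) the directed line p → q. (Equivalently: for every other point r, the cross product (q − p) × (r − p) ≥ 0.)
Starting point (lowest x, tie lowest y): (-10, -2). Wrap until returning to start. Resulting hull: (-10, -2), (9, 8), (8, 9), (-10, 5).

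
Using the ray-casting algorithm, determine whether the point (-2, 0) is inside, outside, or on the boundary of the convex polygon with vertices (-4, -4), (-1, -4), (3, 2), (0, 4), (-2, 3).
The point (-2, 0) lies strictly inside the polygon

Cast a horizontal ray to the right from the query point and count how many polygon edges it crosses (each edge strictly once or zero times, handled with the usual half-open convention). 
Parity of crossings → odd ⇒ inside.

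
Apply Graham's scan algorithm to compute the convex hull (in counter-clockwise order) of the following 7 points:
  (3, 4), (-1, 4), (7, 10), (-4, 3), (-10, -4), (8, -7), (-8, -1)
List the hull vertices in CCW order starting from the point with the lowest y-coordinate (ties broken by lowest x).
Hull (CCW) = [(8, -7), (7, 10), (-4, 3), (-8, -1), (-10, -4)]

Graham scan procedure:
  1. Find the pivot p₀ = point with lowest y (tie → lowest x): (8, -7).
  2. Sort the remaining points by polar angle around p₀.
  3. Walk through sorted points, maintaining a stack; pop the top while the last three entries make a non-left turn (cross product ≤ 0).
  4. Final stack is the convex hull in CCW order: (8, -7), (7, 10), (-4, 3), (-8, -1), (-10, -4).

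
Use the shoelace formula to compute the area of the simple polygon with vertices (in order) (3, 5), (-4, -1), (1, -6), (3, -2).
Area = 79/2

Shoelace formula: Area = (1/2) |Σ_i (x_i · y_{i+1} − x_{i+1} · y_i)| (indices mod n). Compute each cross term:
  (3)(-1) − (-4)(5) = 17
  (-4)(-6) − (1)(-1) = 25
  (1)(-2) − (3)(-6) = 16
  (3)(5) − (3)(-2) = 21
Sum = 79, so (signed) Area = 79/2 = 79/2, |Area| = 79/2.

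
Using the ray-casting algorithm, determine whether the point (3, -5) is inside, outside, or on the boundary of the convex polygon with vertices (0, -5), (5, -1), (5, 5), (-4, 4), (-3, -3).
The point (3, -5) lies strictly outside the polygon

Cast a horizontal ray to the right from the query point and count how many polygon edges it crosses (each edge strictly once or zero times, handled with the usual half-open convention). 
Parity of crossings → even ⇒ outside.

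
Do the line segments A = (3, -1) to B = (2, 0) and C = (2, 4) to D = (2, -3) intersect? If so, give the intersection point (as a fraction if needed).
Yes; intersection at (2, 0) (t = 1 on AB, s = 4/7 on CD)

Parametrize AB as A + t(B − A) = (3 + -1 t, -1 + 1 t) and CD as C + s(D − C) = (2 + 0 s, 4 + -7 s). Solve the linear system for (t, s). Determinant = -7 ≠ 0, so a unique intersection of the containing lines exists. Solution: t = 1, s = 4/7 — both in [0, 1], so the segments cross. Intersection point: (2, 0).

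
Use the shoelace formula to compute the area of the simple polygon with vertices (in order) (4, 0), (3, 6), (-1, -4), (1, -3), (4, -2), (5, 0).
Area = 45/2

Shoelace formula: Area = (1/2) |Σ_i (x_i · y_{i+1} − x_{i+1} · y_i)| (indices mod n). Compute each cross term:
  (4)(6) − (3)(0) = 24
  (3)(-4) − (-1)(6) = -6
  (-1)(-3) − (1)(-4) = 7
  (1)(-2) − (4)(-3) = 10
  (4)(0) − (5)(-2) = 10
  (5)(0) − (4)(0) = 0
Sum = 45, so (signed) Area = 45/2 = 45/2, |Area| = 45/2.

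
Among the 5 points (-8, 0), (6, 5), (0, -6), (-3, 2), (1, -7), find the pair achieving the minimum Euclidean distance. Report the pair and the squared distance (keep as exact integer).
Pair = ((0, -6), (1, -7)); squared distance = 2

Compute all C(5, 2) = 10 pairwise squared distances (x_i − x_j)² + (y_i − y_j)². The minimum is 2, attained by the pair ((0, -6), (1, -7)).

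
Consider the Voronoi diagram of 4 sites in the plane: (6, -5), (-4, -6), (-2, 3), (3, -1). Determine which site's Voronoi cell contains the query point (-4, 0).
Nearest site = (-2, 3)

The Voronoi cell of site s contains exactly those query points closer to s than to any other site. Compute squared distances from q = (-4, 0) to each site:
  (-2 − -4)² + (3 − 0)² = 13
  (-4 − -4)² + (-6 − 0)² = 36
  (3 − -4)² + (-1 − 0)² = 50
  (6 − -4)² + (-5 − 0)² = 125
Minimum is attained by (-2, 3), so q lies in its Voronoi cell.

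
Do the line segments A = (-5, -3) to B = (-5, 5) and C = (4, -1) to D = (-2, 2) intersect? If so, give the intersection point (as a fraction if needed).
No (intersection of containing lines falls outside at least one segment)

Parametrize and solve: t = 13/16, s = 3/2. At least one of these is outside [0, 1], so the segments do not intersect.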